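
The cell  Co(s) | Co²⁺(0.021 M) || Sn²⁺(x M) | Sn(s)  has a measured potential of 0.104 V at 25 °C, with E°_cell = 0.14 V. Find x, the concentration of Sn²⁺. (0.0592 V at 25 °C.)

From the Nernst equation, log Q = n(E° − E)/0.0592 = 2(0.14 − 0.104)/0.0592 = 1.216, so Q = 16.5.
With Q = [Co²⁺]/[Sn²⁺] and the known concentrations, [Sn²⁺] in the denominator gives [Sn²⁺] = 0.0013 M.

0.0013 M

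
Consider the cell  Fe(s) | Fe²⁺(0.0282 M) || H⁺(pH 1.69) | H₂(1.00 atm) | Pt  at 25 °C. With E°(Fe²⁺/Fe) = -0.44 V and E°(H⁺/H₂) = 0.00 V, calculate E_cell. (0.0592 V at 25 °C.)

0.39 V

The hydrogen couple is the cathode, so E°_cell = 0.44 V; n = 2.
[H⁺] = 10^(−1.69) = 0.020 M, and Q = [Fe²⁺]·P(H₂) / [H⁺]^2 = 67.6.
E = E° − (0.0592/2) log Q = 0.44 − (0.0592/2)(1.830) = 0.386 V.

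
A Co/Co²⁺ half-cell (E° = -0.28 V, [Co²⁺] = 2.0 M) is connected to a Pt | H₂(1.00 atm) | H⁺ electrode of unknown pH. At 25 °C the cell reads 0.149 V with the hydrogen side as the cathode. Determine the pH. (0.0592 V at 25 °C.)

E°_cell = 0.28 V and n = 2.
log Q = n(E° − E)/0.0592 = 2×(0.28 − 0.149)/0.0592 = 4.426.
With Q = [Co²⁺]·P(H₂) / [H⁺]^2, solving for [H⁺] gives log[H⁺] = -2.062, so pH = 2.06.

pH = 2.06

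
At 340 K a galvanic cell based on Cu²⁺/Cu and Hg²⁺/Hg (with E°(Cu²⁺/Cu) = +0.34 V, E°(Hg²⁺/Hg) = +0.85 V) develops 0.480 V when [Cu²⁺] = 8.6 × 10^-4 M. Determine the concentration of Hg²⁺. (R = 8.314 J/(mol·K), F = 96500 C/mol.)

From the Nernst equation, ln Q = nF(E° − E)/RT = 2×96500×(0.51 − 0.480)/(8.314×340) = 2.048, so Q = 7.75.
With Q = [Cu²⁺]/[Hg²⁺] and the known concentrations, [Hg²⁺] in the denominator gives [Hg²⁺] = 1.1 × 10^-4 M.

1.1 × 10^-4 M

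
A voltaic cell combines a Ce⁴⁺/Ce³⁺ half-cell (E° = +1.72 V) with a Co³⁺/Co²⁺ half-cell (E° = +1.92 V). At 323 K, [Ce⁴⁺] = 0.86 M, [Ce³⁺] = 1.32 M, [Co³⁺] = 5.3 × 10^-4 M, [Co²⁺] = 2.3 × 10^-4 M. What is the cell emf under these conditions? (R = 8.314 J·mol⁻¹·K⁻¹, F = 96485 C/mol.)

0.235 V

The Co³⁺/Co²⁺ couple has the higher reduction potential and acts as the cathode, so E°_cell = +1.92 − (+1.72) = 0.20 V.
Balancing electrons gives n = 1; the reaction quotient is Q = [Ce⁴⁺]·[Co²⁺]/([Ce³⁺]·[Co³⁺]) = 0.283.
E = E° − (RT/nF) ln Q = 0.20 − (8.314×323)/(1×96485) × (-1.263) = 0.200 + 0.035 = 0.235 V.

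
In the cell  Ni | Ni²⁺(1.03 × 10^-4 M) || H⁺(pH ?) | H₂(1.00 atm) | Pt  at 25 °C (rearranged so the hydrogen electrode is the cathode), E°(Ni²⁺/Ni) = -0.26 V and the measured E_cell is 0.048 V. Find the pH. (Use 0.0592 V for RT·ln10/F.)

E°_cell = 0.26 V and n = 2.
log Q = n(E° − E)/0.0592 = 2×(0.26 − 0.048)/0.0592 = 7.162.
With Q = [Ni²⁺]·P(H₂) / [H⁺]^2, solving for [H⁺] gives log[H⁺] = -5.575, so pH = 5.57.

pH = 5.57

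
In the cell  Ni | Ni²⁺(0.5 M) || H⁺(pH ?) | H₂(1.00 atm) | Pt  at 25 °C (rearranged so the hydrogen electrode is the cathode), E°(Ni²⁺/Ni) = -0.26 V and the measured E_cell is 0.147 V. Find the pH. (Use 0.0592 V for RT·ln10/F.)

E°_cell = 0.26 V and n = 2.
log Q = n(E° − E)/0.0592 = 2×(0.26 − 0.147)/0.0592 = 3.818.
With Q = [Ni²⁺]·P(H₂) / [H⁺]^2, solving for [H⁺] gives log[H⁺] = -2.059, so pH = 2.06.

pH = 2.06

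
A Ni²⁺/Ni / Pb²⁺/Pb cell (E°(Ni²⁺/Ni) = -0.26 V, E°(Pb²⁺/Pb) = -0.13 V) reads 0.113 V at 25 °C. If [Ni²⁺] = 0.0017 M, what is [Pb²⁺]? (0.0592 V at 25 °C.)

4.5 × 10^-4 M

From the Nernst equation, log Q = n(E° − E)/0.0592 = 2(0.13 − 0.113)/0.0592 = 0.574, so Q = 3.75.
With Q = [Ni²⁺]/[Pb²⁺] and the known concentrations, [Pb²⁺] in the denominator gives [Pb²⁺] = 4.5 × 10^-4 M.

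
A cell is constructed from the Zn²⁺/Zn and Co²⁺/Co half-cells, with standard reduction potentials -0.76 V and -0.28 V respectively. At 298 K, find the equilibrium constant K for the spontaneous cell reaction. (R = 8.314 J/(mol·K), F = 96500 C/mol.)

1.7 × 10^16

E°_cell = -0.28 − (-0.76) = 0.48 V, with n = 2 electrons transferred.
At equilibrium E = 0, so the Nernst equation gives ln K = nFE°/RT = (2)(96500)(0.48)/((8.314)(298)) = 37.39.
K = e^37.39 = 1.7 × 10^16.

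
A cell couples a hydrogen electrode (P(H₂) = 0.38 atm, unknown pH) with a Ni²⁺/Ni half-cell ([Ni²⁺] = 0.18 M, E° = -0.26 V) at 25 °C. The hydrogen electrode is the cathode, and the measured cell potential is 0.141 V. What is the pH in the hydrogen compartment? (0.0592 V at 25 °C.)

pH = 2.59

E°_cell = 0.26 V and n = 2.
log Q = n(E° − E)/0.0592 = 2×(0.26 − 0.141)/0.0592 = 4.020.
With Q = [Ni²⁺]·P(H₂) / [H⁺]^2, solving for [H⁺] gives log[H⁺] = -2.593, so pH = 2.59.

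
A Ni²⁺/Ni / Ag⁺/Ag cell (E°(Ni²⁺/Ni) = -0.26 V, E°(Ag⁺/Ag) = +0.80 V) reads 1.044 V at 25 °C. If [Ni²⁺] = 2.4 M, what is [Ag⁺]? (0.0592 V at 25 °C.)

From the Nernst equation, log Q = n(E° − E)/0.0592 = 2(1.06 − 1.044)/0.0592 = 0.541, so Q = 3.47.
With Q = [Ni²⁺]/[Ag⁺]^2 and the known concentrations, [Ag⁺]^2 in the denominator gives [Ag⁺] = 0.83 M.

0.83 M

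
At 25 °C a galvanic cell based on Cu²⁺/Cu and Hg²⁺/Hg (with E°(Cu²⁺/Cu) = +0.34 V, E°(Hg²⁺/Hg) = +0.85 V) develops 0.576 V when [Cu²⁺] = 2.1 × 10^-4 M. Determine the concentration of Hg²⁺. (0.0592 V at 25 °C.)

0.036 M

From the Nernst equation, log Q = n(E° − E)/0.0592 = 2(0.51 − 0.576)/0.0592 = -2.230, so Q = 0.00589.
With Q = [Cu²⁺]/[Hg²⁺] and the known concentrations, [Hg²⁺] in the denominator gives [Hg²⁺] = 0.036 M.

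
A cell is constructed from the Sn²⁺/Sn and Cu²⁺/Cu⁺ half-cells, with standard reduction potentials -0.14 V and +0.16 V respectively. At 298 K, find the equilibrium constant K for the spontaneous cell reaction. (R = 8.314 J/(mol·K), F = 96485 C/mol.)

1.4 × 10^10

E°_cell = +0.16 − (-0.14) = 0.30 V, with n = 2 electrons transferred.
At equilibrium E = 0, so the Nernst equation gives ln K = nFE°/RT = (2)(96485)(0.30)/((8.314)(298)) = 23.37.
K = e^23.37 = 1.4 × 10^10.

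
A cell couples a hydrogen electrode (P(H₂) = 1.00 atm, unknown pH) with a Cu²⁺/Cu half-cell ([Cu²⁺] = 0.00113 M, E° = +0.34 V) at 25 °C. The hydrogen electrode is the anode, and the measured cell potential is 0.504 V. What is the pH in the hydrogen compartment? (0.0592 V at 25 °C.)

E°_cell = 0.34 V and n = 2.
log Q = n(E° − E)/0.0592 = 2×(0.34 − 0.504)/0.0592 = -5.541.
With Q = [H⁺]^2 / ([Cu²⁺]·P(H₂)), solving for [H⁺] gives log[H⁺] = -4.244, so pH = 4.24.

pH = 4.24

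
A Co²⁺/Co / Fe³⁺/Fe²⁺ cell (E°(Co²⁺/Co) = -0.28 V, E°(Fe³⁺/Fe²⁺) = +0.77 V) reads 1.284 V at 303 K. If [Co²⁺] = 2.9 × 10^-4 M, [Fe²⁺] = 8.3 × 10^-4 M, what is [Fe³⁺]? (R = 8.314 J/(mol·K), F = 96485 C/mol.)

From the Nernst equation, ln Q = nF(E° − E)/RT = 2×96485×(1.05 − 1.284)/(8.314×303) = -17.925, so Q = 1.64 × 10^-8.
With Q = [Co²⁺]·[Fe²⁺]^2/[Fe³⁺]^2 and the known concentrations, [Fe³⁺]^2 in the denominator gives [Fe³⁺] = 0.11 M.

0.11 M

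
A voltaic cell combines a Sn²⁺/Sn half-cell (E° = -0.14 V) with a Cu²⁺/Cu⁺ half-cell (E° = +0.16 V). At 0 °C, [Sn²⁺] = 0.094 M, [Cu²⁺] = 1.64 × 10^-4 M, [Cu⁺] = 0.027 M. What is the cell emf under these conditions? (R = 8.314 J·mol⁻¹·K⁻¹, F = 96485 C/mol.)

0.208 V

The Cu²⁺/Cu⁺ couple has the higher reduction potential and acts as the cathode, so E°_cell = +0.16 − (-0.14) = 0.30 V.
Balancing electrons gives n = 2; the reaction quotient is Q = [Sn²⁺]·[Cu⁺]^2/[Cu²⁺]^2 = 2550.
E = E° − (RT/nF) ln Q = 0.30 − (8.314×273)/(2×96485) × (7.843) = 0.300 − 0.092 = 0.208 V.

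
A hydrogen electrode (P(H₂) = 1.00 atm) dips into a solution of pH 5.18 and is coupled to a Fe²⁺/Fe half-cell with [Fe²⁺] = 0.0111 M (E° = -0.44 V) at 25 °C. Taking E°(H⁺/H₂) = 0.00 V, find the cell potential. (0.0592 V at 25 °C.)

The hydrogen couple is the cathode, so E°_cell = 0.44 V; n = 2.
[H⁺] = 10^(−5.18) = 6.6 × 10^-6 M, and Q = [Fe²⁺]·P(H₂) / [H⁺]^2 = 2.54 × 10^8.
E = E° − (0.0592/2) log Q = 0.44 − (0.0592/2)(8.405) = 0.191 V.

0.19 V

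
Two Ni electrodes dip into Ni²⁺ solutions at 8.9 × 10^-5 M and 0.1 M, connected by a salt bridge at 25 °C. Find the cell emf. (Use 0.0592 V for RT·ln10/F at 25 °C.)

Both half-cells are Ni²⁺/Ni, so E°_cell = 0. The concentrated side is the cathode; the cell reaction moves Ni²⁺ from high to low concentration with n = 2.
Q = [Ni²⁺]_dilute/[Ni²⁺]_conc = 8.9 × 10^-5/0.1 = 8.9 × 10^-4.
E = 0 − (0.0592/2) log Q = −(0.0592/2)(-3.051) = 0.0903 V.

0.090 V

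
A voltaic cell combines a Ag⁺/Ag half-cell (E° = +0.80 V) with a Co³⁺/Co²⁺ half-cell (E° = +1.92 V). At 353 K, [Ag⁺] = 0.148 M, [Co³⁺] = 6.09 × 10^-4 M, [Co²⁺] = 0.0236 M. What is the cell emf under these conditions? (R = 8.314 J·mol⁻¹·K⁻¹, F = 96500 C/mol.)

The Co³⁺/Co²⁺ couple has the higher reduction potential and acts as the cathode, so E°_cell = +1.92 − (+0.80) = 1.12 V.
Balancing electrons gives n = 1; the reaction quotient is Q = [Ag⁺]·[Co²⁺]/[Co³⁺] = 5.74.
E = E° − (RT/nF) ln Q = 1.12 − (8.314×353)/(1×96500) × (1.747) = 1.120 − 0.053 = 1.067 V.

1.07 V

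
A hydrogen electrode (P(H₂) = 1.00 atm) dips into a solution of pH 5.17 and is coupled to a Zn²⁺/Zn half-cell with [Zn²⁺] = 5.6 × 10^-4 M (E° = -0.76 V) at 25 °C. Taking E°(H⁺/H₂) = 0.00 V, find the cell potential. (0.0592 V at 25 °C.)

The hydrogen couple is the cathode, so E°_cell = 0.76 V; n = 2.
[H⁺] = 10^(−5.17) = 6.8 × 10^-6 M, and Q = [Zn²⁺]·P(H₂) / [H⁺]^2 = 1.23 × 10^7.
E = E° − (0.0592/2) log Q = 0.76 − (0.0592/2)(7.088) = 0.550 V.

0.55 V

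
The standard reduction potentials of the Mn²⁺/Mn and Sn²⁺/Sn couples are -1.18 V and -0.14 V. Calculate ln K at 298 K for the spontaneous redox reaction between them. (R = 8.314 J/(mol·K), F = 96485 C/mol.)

E°_cell = -0.14 − (-1.18) = 1.04 V, with n = 2 electrons transferred.
At equilibrium E = 0, so the Nernst equation gives ln K = nFE°/RT = (2)(96485)(1.04)/((8.314)(298)) = 81.00.

ln K = 81.0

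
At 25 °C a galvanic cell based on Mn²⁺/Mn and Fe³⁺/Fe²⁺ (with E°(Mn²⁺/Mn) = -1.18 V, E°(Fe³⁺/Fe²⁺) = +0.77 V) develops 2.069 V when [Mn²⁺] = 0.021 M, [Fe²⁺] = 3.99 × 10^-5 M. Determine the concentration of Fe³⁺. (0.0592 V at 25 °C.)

5.9 × 10^-4 M

From the Nernst equation, log Q = n(E° − E)/0.0592 = 2(1.95 − 2.069)/0.0592 = -4.020, so Q = 9.54 × 10^-5.
With Q = [Mn²⁺]·[Fe²⁺]^2/[Fe³⁺]^2 and the known concentrations, [Fe³⁺]^2 in the denominator gives [Fe³⁺] = 5.9 × 10^-4 M.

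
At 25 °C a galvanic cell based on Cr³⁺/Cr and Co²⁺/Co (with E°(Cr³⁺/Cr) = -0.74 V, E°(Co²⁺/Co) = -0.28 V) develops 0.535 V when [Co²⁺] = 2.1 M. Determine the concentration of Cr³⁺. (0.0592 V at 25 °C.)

From the Nernst equation, log Q = n(E° − E)/0.0592 = 6(0.46 − 0.535)/0.0592 = -7.601, so Q = 2.5 × 10^-8.
With Q = [Cr³⁺]^2/[Co²⁺]^3 and the known concentrations, [Cr³⁺]^2 in the numerator gives [Cr³⁺] = 4.8 × 10^-4 M.

4.8 × 10^-4 M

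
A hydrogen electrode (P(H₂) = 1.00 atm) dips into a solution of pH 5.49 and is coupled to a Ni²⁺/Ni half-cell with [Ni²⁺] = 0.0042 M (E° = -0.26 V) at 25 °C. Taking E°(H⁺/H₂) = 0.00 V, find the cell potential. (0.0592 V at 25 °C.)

0.005 V

The hydrogen couple is the cathode, so E°_cell = 0.26 V; n = 2.
[H⁺] = 10^(−5.49) = 3.2 × 10^-6 M, and Q = [Ni²⁺]·P(H₂) / [H⁺]^2 = 4.01 × 10^8.
E = E° − (0.0592/2) log Q = 0.26 − (0.0592/2)(8.603) = 0.005 V.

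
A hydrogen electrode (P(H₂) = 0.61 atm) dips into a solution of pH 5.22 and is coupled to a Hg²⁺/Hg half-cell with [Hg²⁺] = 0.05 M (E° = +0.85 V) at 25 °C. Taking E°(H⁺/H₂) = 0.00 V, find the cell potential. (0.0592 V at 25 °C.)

The Hg²⁺/Hg couple is the cathode, so E°_cell = 0.85 V; n = 2.
[H⁺] = 10^(−5.22) = 6 × 10^-6 M, and Q = [H⁺]^2 / ([Hg²⁺]·P(H₂)) = 1.19 × 10^-9.
E = E° − (0.0592/2) log Q = 0.85 − (0.0592/2)(-8.924) = 1.114 V.

1.11 V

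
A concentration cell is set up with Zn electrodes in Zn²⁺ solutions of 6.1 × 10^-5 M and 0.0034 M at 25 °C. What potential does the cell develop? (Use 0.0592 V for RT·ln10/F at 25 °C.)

Both half-cells are Zn²⁺/Zn, so E°_cell = 0. The concentrated side is the cathode; the cell reaction moves Zn²⁺ from high to low concentration with n = 2.
Q = [Zn²⁺]_dilute/[Zn²⁺]_conc = 6.1 × 10^-5/0.0034 = 0.0179.
E = 0 − (0.0592/2) log Q = −(0.0592/2)(-1.746) = 0.0517 V.

0.052 V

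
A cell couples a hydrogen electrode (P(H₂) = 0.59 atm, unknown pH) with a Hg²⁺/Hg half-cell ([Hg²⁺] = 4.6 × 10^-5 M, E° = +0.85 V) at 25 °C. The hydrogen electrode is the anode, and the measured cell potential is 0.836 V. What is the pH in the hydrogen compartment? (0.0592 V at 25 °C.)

E°_cell = 0.85 V and n = 2.
log Q = n(E° − E)/0.0592 = 2×(0.85 − 0.836)/0.0592 = 0.473.
With Q = [H⁺]^2 / ([Hg²⁺]·P(H₂)), solving for [H⁺] gives log[H⁺] = -2.047, so pH = 2.05.

pH = 2.05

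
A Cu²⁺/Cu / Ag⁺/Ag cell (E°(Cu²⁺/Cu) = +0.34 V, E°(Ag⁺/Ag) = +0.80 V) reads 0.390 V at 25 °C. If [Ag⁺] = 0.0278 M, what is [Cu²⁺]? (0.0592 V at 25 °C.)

From the Nernst equation, log Q = n(E° − E)/0.0592 = 2(0.46 − 0.390)/0.0592 = 2.365, so Q = 232.
With Q = [Cu²⁺]/[Ag⁺]^2 and the known concentrations, [Cu²⁺] in the numerator gives [Cu²⁺] = 0.18 M.

0.18 M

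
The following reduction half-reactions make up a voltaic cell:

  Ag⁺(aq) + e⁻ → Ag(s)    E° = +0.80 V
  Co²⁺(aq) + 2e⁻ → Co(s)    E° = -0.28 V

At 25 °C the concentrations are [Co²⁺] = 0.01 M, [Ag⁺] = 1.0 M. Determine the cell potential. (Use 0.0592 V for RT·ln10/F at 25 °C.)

The Ag⁺/Ag couple has the higher reduction potential and acts as the cathode, so E°_cell = +0.80 − (-0.28) = 1.08 V.
Balancing electrons gives n = 2; the reaction quotient is Q = [Co²⁺]/[Ag⁺]^2 = 0.0100.
At 25 °C, E = E° − (0.0592/n) log Q = 1.08 − (0.0592/2)(-2.000) = 1.080 + 0.059 = 1.139 V.

1.14 V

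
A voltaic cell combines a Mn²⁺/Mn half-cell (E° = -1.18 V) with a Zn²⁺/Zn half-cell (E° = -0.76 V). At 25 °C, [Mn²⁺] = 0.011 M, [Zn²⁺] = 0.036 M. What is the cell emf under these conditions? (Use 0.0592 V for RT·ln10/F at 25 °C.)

0.435 V

The Zn²⁺/Zn couple has the higher reduction potential and acts as the cathode, so E°_cell = -0.76 − (-1.18) = 0.42 V.
Balancing electrons gives n = 2; the reaction quotient is Q = [Mn²⁺]/[Zn²⁺] = 0.306.
At 25 °C, E = E° − (0.0592/n) log Q = 0.42 − (0.0592/2)(-0.515) = 0.420 + 0.015 = 0.435 V.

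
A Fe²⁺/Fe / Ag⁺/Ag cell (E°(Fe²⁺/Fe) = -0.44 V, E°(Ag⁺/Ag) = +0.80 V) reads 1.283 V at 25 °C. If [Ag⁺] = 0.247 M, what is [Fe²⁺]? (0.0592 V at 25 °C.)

0.0022 M

From the Nernst equation, log Q = n(E° − E)/0.0592 = 2(1.24 − 1.283)/0.0592 = -1.453, so Q = 0.0353.
With Q = [Fe²⁺]/[Ag⁺]^2 and the known concentrations, [Fe²⁺] in the numerator gives [Fe²⁺] = 0.0022 M.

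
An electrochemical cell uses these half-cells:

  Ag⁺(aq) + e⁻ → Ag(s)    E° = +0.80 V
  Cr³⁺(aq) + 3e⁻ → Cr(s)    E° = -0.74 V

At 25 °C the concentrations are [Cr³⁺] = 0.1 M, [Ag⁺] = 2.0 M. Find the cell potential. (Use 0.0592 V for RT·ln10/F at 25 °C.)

1.58 V

The Ag⁺/Ag couple has the higher reduction potential and acts as the cathode, so E°_cell = +0.80 − (-0.74) = 1.54 V.
Balancing electrons gives n = 3; the reaction quotient is Q = [Cr³⁺]/[Ag⁺]^3 = 0.0125.
At 25 °C, E = E° − (0.0592/n) log Q = 1.54 − (0.0592/3)(-1.903) = 1.540 + 0.038 = 1.578 V.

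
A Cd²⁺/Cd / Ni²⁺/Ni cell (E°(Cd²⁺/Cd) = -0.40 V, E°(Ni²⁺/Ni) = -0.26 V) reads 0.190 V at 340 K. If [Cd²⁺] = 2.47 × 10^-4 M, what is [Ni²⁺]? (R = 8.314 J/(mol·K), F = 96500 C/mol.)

From the Nernst equation, ln Q = nF(E° − E)/RT = 2×96500×(0.14 − 0.190)/(8.314×340) = -3.414, so Q = 0.0329.
With Q = [Cd²⁺]/[Ni²⁺] and the known concentrations, [Ni²⁺] in the denominator gives [Ni²⁺] = 0.0075 M.

0.0075 M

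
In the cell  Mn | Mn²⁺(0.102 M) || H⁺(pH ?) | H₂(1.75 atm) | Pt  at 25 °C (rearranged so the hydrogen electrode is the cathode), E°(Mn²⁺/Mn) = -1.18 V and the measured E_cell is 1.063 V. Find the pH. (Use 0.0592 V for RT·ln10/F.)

E°_cell = 1.18 V and n = 2.
log Q = n(E° − E)/0.0592 = 2×(1.18 − 1.063)/0.0592 = 3.953.
With Q = [Mn²⁺]·P(H₂) / [H⁺]^2, solving for [H⁺] gives log[H⁺] = -2.351, so pH = 2.35.

pH = 2.35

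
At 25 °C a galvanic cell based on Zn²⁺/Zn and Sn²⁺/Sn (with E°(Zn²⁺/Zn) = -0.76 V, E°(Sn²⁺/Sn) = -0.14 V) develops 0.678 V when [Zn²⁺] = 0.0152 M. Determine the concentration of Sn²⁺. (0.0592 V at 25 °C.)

From the Nernst equation, log Q = n(E° − E)/0.0592 = 2(0.62 − 0.678)/0.0592 = -1.959, so Q = 0.0110.
With Q = [Zn²⁺]/[Sn²⁺] and the known concentrations, [Sn²⁺] in the denominator gives [Sn²⁺] = 1.4 M.

1.4 M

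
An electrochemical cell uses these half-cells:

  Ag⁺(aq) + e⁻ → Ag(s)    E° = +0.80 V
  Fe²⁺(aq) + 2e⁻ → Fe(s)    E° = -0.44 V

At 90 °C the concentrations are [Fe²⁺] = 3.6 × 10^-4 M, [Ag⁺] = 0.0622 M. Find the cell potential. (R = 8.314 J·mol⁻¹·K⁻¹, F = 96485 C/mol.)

1.28 V

The Ag⁺/Ag couple has the higher reduction potential and acts as the cathode, so E°_cell = +0.80 − (-0.44) = 1.24 V.
Balancing electrons gives n = 2; the reaction quotient is Q = [Fe²⁺]/[Ag⁺]^2 = 0.0931.
E = E° − (RT/nF) ln Q = 1.24 − (8.314×363)/(2×96485) × (-2.375) = 1.240 + 0.037 = 1.277 V.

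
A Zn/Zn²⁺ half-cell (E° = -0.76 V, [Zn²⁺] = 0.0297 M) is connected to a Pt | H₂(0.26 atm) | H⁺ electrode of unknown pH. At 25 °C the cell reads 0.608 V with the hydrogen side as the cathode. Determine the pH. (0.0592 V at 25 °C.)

E°_cell = 0.76 V and n = 2.
log Q = n(E° − E)/0.0592 = 2×(0.76 − 0.608)/0.0592 = 5.135.
With Q = [Zn²⁺]·P(H₂) / [H⁺]^2, solving for [H⁺] gives log[H⁺] = -3.624, so pH = 3.62.

pH = 3.62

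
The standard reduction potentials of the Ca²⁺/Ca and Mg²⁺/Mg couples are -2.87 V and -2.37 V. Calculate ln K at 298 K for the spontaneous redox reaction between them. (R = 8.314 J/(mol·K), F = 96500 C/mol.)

ln K = 38.9

E°_cell = -2.37 − (-2.87) = 0.50 V, with n = 2 electrons transferred.
At equilibrium E = 0, so the Nernst equation gives ln K = nFE°/RT = (2)(96500)(0.50)/((8.314)(298)) = 38.95.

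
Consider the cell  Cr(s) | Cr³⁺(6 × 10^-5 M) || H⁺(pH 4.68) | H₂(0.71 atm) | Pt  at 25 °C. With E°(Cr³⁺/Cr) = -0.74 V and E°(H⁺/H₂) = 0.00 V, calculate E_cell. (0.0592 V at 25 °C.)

The hydrogen couple is the cathode, so E°_cell = 0.74 V; n = 6.
[H⁺] = 10^(−4.68) = 2.1 × 10^-5 M, and Q = [Cr³⁺]^2·P(H₂)^3 / [H⁺]^6 = 1.55 × 10^19.
E = E° − (0.0592/6) log Q = 0.74 − (0.0592/6)(19.190) = 0.551 V.

0.55 V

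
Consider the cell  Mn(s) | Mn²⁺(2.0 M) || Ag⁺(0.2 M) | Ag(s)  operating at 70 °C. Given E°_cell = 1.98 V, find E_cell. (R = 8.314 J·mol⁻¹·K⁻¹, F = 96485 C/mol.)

Balancing electrons gives n = 2; the reaction quotient is Q = [Mn²⁺]/[Ag⁺]^2 = 50.0.
E = E° − (RT/nF) ln Q = 1.98 − (8.314×343)/(2×96485) × (3.912) = 1.980 − 0.058 = 1.922 V.

1.92 V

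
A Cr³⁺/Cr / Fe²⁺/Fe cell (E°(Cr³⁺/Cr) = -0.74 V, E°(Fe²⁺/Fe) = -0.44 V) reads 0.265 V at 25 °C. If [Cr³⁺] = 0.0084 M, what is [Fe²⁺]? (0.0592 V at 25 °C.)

From the Nernst equation, log Q = n(E° − E)/0.0592 = 6(0.30 − 0.265)/0.0592 = 3.547, so Q = 3530.
With Q = [Cr³⁺]^2/[Fe²⁺]^3 and the known concentrations, [Fe²⁺]^3 in the denominator gives [Fe²⁺] = 0.0027 M.

0.0027 M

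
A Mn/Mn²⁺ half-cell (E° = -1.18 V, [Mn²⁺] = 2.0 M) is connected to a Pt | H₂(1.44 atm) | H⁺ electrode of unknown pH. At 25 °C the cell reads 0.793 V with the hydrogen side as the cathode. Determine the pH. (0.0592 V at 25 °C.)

pH = 6.31

E°_cell = 1.18 V and n = 2.
log Q = n(E° − E)/0.0592 = 2×(1.18 − 0.793)/0.0592 = 13.074.
With Q = [Mn²⁺]·P(H₂) / [H⁺]^2, solving for [H⁺] gives log[H⁺] = -6.307, so pH = 6.31.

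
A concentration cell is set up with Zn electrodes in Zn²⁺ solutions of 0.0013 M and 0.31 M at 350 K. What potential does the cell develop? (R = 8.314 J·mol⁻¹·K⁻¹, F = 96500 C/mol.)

Both half-cells are Zn²⁺/Zn, so E°_cell = 0. The concentrated side is the cathode; the cell reaction moves Zn²⁺ from high to low concentration with n = 2.
Q = [Zn²⁺]_dilute/[Zn²⁺]_conc = 0.0013/0.31 = 0.00419.
E = 0 − (RT/nF) ln Q = −((8.314×350)/(2×96500))(-5.474) = 0.0825 V.

0.083 V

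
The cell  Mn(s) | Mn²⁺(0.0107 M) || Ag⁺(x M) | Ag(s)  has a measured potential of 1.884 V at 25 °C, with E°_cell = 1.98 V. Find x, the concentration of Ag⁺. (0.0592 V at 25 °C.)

From the Nernst equation, log Q = n(E° − E)/0.0592 = 2(1.98 − 1.884)/0.0592 = 3.243, so Q = 1750.
With Q = [Mn²⁺]/[Ag⁺]^2 and the known concentrations, [Ag⁺]^2 in the denominator gives [Ag⁺] = 0.0025 M.

0.0025 M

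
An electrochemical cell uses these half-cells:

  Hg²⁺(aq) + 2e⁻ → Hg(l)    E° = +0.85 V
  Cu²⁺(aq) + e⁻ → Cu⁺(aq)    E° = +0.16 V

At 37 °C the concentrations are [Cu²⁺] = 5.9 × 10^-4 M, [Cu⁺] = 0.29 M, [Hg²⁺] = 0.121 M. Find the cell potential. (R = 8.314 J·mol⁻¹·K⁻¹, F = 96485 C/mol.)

0.827 V

The Hg²⁺/Hg couple has the higher reduction potential and acts as the cathode, so E°_cell = +0.85 − (+0.16) = 0.69 V.
Balancing electrons gives n = 2; the reaction quotient is Q = [Cu²⁺]^2/([Cu⁺]^2·[Hg²⁺]) = 3.42 × 10^-5.
E = E° − (RT/nF) ln Q = 0.69 − (8.314×310)/(2×96485) × (-10.283) = 0.690 + 0.137 = 0.827 V.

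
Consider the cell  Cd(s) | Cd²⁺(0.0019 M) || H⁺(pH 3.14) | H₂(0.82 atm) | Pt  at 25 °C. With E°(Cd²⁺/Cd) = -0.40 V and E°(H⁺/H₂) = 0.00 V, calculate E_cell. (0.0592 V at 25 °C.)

The hydrogen couple is the cathode, so E°_cell = 0.40 V; n = 2.
[H⁺] = 10^(−3.14) = 7.2 × 10^-4 M, and Q = [Cd²⁺]·P(H₂) / [H⁺]^2 = 2970.
E = E° − (0.0592/2) log Q = 0.40 − (0.0592/2)(3.473) = 0.297 V.

0.30 V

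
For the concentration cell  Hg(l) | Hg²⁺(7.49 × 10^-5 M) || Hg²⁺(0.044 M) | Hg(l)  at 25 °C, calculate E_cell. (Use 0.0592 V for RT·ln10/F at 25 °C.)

0.082 V

Both half-cells are Hg²⁺/Hg, so E°_cell = 0. The concentrated side is the cathode; the cell reaction moves Hg²⁺ from high to low concentration with n = 2.
Q = [Hg²⁺]_dilute/[Hg²⁺]_conc = 7.49 × 10^-5/0.044 = 0.00170.
E = 0 − (0.0592/2) log Q = −(0.0592/2)(-2.769) = 0.0820 V.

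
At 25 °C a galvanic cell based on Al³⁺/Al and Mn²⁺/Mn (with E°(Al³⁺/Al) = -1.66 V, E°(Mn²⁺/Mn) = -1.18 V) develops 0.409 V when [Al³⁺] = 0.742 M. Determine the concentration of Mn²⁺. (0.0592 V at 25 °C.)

From the Nernst equation, log Q = n(E° − E)/0.0592 = 6(0.48 − 0.409)/0.0592 = 7.196, so Q = 1.57 × 10^7.
With Q = [Al³⁺]^2/[Mn²⁺]^3 and the known concentrations, [Mn²⁺]^3 in the denominator gives [Mn²⁺] = 0.0033 M.

0.0033 M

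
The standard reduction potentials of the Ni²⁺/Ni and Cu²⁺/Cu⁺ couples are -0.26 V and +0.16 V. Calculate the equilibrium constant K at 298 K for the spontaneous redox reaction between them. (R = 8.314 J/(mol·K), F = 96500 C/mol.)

1.6 × 10^14

E°_cell = +0.16 − (-0.26) = 0.42 V, with n = 2 electrons transferred.
At equilibrium E = 0, so the Nernst equation gives ln K = nFE°/RT = (2)(96500)(0.42)/((8.314)(298)) = 32.72.
K = e^32.72 = 1.6 × 10^14.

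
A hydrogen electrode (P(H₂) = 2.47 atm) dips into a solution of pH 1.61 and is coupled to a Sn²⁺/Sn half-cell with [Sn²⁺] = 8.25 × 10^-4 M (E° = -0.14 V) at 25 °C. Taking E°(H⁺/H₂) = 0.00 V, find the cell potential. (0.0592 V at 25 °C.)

0.12 V

The hydrogen couple is the cathode, so E°_cell = 0.14 V; n = 2.
[H⁺] = 10^(−1.61) = 0.025 M, and Q = [Sn²⁺]·P(H₂) / [H⁺]^2 = 3.38.
E = E° − (0.0592/2) log Q = 0.14 − (0.0592/2)(0.529) = 0.124 V.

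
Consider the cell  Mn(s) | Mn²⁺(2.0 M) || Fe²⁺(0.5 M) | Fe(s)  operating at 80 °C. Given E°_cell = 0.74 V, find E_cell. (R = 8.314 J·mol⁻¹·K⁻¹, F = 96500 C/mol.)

Balancing electrons gives n = 2; the reaction quotient is Q = [Mn²⁺]/[Fe²⁺] = 4.00.
E = E° − (RT/nF) ln Q = 0.74 − (8.314×353)/(2×96500) × (1.386) = 0.740 − 0.021 = 0.719 V.

0.719 V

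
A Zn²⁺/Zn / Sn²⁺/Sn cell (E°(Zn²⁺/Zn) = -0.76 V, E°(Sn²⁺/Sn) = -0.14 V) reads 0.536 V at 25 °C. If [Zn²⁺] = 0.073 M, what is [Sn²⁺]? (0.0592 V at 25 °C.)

1.1 × 10^-4 M

From the Nernst equation, log Q = n(E° − E)/0.0592 = 2(0.62 − 0.536)/0.0592 = 2.838, so Q = 688.
With Q = [Zn²⁺]/[Sn²⁺] and the known concentrations, [Sn²⁺] in the denominator gives [Sn²⁺] = 1.1 × 10^-4 M.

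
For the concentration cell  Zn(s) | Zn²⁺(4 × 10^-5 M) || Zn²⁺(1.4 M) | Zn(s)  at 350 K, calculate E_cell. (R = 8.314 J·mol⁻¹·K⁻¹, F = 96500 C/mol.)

Both half-cells are Zn²⁺/Zn, so E°_cell = 0. The concentrated side is the cathode; the cell reaction moves Zn²⁺ from high to low concentration with n = 2.
Q = [Zn²⁺]_dilute/[Zn²⁺]_conc = 4 × 10^-5/1.4 = 2.86 × 10^-5.
E = 0 − (RT/nF) ln Q = −((8.314×350)/(2×96500))(-10.463) = 0.1578 V.

0.16 V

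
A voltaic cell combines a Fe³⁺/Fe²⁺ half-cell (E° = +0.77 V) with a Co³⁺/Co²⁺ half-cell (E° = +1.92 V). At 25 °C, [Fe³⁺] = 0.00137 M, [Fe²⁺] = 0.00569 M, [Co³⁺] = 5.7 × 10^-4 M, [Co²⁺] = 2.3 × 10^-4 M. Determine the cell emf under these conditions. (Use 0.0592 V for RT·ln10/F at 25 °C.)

1.21 V

The Co³⁺/Co²⁺ couple has the higher reduction potential and acts as the cathode, so E°_cell = +1.92 − (+0.77) = 1.15 V.
Balancing electrons gives n = 1; the reaction quotient is Q = [Fe³⁺]·[Co²⁺]/([Fe²⁺]·[Co³⁺]) = 0.0972.
At 25 °C, E = E° − (0.0592/n) log Q = 1.15 − (0.0592/1)(-1.013) = 1.150 + 0.060 = 1.210 V.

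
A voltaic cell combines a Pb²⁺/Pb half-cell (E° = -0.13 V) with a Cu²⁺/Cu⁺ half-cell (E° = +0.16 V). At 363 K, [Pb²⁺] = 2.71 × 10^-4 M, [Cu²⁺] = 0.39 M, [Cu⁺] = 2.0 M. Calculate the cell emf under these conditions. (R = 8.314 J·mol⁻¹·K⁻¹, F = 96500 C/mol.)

The Cu²⁺/Cu⁺ couple has the higher reduction potential and acts as the cathode, so E°_cell = +0.16 − (-0.13) = 0.29 V.
Balancing electrons gives n = 2; the reaction quotient is Q = [Pb²⁺]·[Cu⁺]^2/[Cu²⁺]^2 = 0.00713.
E = E° − (RT/nF) ln Q = 0.29 − (8.314×363)/(2×96500) × (-4.944) = 0.290 + 0.077 = 0.367 V.

0.367 V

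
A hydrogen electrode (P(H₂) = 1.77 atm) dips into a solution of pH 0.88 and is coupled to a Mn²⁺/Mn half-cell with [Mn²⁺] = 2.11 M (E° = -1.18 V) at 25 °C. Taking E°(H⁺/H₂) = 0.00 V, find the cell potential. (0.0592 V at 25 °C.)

The hydrogen couple is the cathode, so E°_cell = 1.18 V; n = 2.
[H⁺] = 10^(−0.88) = 0.13 M, and Q = [Mn²⁺]·P(H₂) / [H⁺]^2 = 215.
E = E° − (0.0592/2) log Q = 1.18 − (0.0592/2)(2.332) = 1.111 V.

1.11 V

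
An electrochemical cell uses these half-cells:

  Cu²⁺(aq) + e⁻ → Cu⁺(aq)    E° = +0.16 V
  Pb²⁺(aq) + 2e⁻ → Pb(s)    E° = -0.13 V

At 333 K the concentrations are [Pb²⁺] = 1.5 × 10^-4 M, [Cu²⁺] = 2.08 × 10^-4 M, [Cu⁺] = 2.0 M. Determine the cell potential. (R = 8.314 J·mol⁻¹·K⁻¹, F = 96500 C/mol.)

0.153 V

The Cu²⁺/Cu⁺ couple has the higher reduction potential and acts as the cathode, so E°_cell = +0.16 − (-0.13) = 0.29 V.
Balancing electrons gives n = 2; the reaction quotient is Q = [Pb²⁺]·[Cu⁺]^2/[Cu²⁺]^2 = 1.39 × 10^4.
E = E° − (RT/nF) ln Q = 0.29 − (8.314×333)/(2×96500) × (9.537) = 0.290 − 0.137 = 0.153 V.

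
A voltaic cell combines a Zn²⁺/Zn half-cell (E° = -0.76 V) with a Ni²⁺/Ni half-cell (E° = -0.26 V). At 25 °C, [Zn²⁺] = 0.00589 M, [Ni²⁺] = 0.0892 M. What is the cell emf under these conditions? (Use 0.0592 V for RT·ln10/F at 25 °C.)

0.535 V

The Ni²⁺/Ni couple has the higher reduction potential and acts as the cathode, so E°_cell = -0.26 − (-0.76) = 0.50 V.
Balancing electrons gives n = 2; the reaction quotient is Q = [Zn²⁺]/[Ni²⁺] = 0.0660.
At 25 °C, E = E° − (0.0592/n) log Q = 0.50 − (0.0592/2)(-1.180) = 0.500 + 0.035 = 0.535 V.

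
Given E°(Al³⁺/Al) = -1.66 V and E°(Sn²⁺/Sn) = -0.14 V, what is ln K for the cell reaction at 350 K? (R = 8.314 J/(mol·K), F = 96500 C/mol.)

E°_cell = -0.14 − (-1.66) = 1.52 V, with n = 6 electrons transferred.
At equilibrium E = 0, so the Nernst equation gives ln K = nFE°/RT = (6)(96500)(1.52)/((8.314)(350)) = 302.44.

ln K = 302.4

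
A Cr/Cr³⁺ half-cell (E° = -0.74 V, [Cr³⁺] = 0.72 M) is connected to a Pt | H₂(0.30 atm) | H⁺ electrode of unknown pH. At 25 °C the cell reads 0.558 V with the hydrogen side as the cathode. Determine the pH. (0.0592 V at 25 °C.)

E°_cell = 0.74 V and n = 6.
log Q = n(E° − E)/0.0592 = 6×(0.74 − 0.558)/0.0592 = 18.446.
With Q = [Cr³⁺]^2·P(H₂)^3 / [H⁺]^6, solving for [H⁺] gives log[H⁺] = -3.383, so pH = 3.38.

pH = 3.38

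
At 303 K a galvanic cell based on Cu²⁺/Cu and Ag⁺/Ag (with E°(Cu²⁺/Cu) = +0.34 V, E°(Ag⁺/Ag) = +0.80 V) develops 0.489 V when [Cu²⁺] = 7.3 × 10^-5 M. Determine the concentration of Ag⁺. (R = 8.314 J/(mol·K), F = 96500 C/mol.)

0.026 M

From the Nernst equation, ln Q = nF(E° − E)/RT = 2×96500×(0.46 − 0.489)/(8.314×303) = -2.222, so Q = 0.108.
With Q = [Cu²⁺]/[Ag⁺]^2 and the known concentrations, [Ag⁺]^2 in the denominator gives [Ag⁺] = 0.026 M.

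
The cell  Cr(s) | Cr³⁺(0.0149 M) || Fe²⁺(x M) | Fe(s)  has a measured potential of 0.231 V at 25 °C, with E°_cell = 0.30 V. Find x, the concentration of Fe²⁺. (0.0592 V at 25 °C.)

From the Nernst equation, log Q = n(E° − E)/0.0592 = 6(0.30 − 0.231)/0.0592 = 6.993, so Q = 9.85 × 10^6.
With Q = [Cr³⁺]^2/[Fe²⁺]^3 and the known concentrations, [Fe²⁺]^3 in the denominator gives [Fe²⁺] = 2.8 × 10^-4 M.

2.8 × 10^-4 M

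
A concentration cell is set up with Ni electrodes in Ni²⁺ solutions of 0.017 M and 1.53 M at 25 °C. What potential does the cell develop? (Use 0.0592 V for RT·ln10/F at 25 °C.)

0.058 V

Both half-cells are Ni²⁺/Ni, so E°_cell = 0. The concentrated side is the cathode; the cell reaction moves Ni²⁺ from high to low concentration with n = 2.
Q = [Ni²⁺]_dilute/[Ni²⁺]_conc = 0.017/1.53 = 0.0111.
E = 0 − (0.0592/2) log Q = −(0.0592/2)(-1.954) = 0.0578 V.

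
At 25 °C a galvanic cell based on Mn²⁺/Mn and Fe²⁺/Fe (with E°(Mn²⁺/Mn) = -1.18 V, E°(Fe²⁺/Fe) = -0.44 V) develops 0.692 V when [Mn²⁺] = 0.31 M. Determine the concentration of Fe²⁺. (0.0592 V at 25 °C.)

0.0074 M

From the Nernst equation, log Q = n(E° − E)/0.0592 = 2(0.74 − 0.692)/0.0592 = 1.622, so Q = 41.8.
With Q = [Mn²⁺]/[Fe²⁺] and the known concentrations, [Fe²⁺] in the denominator gives [Fe²⁺] = 0.0074 M.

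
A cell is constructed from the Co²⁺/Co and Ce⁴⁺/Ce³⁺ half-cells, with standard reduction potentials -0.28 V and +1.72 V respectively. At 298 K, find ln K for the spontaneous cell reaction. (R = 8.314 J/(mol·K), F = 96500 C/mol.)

E°_cell = +1.72 − (-0.28) = 2.00 V, with n = 2 electrons transferred.
At equilibrium E = 0, so the Nernst equation gives ln K = nFE°/RT = (2)(96500)(2.00)/((8.314)(298)) = 155.80.

ln K = 155.8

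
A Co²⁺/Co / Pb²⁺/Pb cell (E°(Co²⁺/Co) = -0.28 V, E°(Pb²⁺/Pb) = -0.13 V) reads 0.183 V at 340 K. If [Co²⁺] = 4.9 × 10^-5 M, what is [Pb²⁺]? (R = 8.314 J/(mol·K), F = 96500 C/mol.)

From the Nernst equation, ln Q = nF(E° − E)/RT = 2×96500×(0.15 − 0.183)/(8.314×340) = -2.253, so Q = 0.105.
With Q = [Co²⁺]/[Pb²⁺] and the known concentrations, [Pb²⁺] in the denominator gives [Pb²⁺] = 4.7 × 10^-4 M.

4.7 × 10^-4 M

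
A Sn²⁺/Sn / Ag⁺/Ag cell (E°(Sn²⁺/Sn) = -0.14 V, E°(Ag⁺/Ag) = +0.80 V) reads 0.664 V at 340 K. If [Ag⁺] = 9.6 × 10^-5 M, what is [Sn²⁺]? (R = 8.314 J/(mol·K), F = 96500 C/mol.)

1.4 M

From the Nernst equation, ln Q = nF(E° − E)/RT = 2×96500×(0.94 − 0.664)/(8.314×340) = 18.844, so Q = 1.53 × 10^8.
With Q = [Sn²⁺]/[Ag⁺]^2 and the known concentrations, [Sn²⁺] in the numerator gives [Sn²⁺] = 1.4 M.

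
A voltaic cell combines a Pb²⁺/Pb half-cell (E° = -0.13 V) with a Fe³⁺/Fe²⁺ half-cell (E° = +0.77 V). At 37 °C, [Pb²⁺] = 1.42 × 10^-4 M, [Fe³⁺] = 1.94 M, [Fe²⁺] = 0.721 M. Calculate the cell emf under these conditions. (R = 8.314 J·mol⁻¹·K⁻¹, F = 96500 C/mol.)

The Fe³⁺/Fe²⁺ couple has the higher reduction potential and acts as the cathode, so E°_cell = +0.77 − (-0.13) = 0.90 V.
Balancing electrons gives n = 2; the reaction quotient is Q = [Pb²⁺]·[Fe²⁺]^2/[Fe³⁺]^2 = 1.96 × 10^-5.
E = E° − (RT/nF) ln Q = 0.90 − (8.314×310)/(2×96500) × (-10.839) = 0.900 + 0.145 = 1.045 V.

1.04 V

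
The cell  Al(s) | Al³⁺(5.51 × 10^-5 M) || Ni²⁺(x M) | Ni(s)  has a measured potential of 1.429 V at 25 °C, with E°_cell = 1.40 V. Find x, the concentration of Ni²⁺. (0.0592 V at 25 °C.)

From the Nernst equation, log Q = n(E° − E)/0.0592 = 6(1.40 − 1.429)/0.0592 = -2.939, so Q = 0.00115.
With Q = [Al³⁺]^2/[Ni²⁺]^3 and the known concentrations, [Ni²⁺]^3 in the denominator gives [Ni²⁺] = 0.014 M.

0.014 M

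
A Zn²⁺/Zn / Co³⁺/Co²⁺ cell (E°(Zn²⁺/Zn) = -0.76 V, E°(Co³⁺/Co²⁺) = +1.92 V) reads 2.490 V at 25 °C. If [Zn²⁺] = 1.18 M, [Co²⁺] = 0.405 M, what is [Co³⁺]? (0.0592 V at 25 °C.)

2.7 × 10^-4 M

From the Nernst equation, log Q = n(E° − E)/0.0592 = 2(2.68 − 2.490)/0.0592 = 6.419, so Q = 2.62 × 10^6.
With Q = [Zn²⁺]·[Co²⁺]^2/[Co³⁺]^2 and the known concentrations, [Co³⁺]^2 in the denominator gives [Co³⁺] = 2.7 × 10^-4 M.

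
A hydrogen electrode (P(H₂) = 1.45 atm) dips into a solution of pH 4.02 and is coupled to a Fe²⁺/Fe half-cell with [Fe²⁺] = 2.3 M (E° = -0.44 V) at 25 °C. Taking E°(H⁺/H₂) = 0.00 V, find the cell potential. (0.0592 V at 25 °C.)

The hydrogen couple is the cathode, so E°_cell = 0.44 V; n = 2.
[H⁺] = 10^(−4.02) = 9.5 × 10^-5 M, and Q = [Fe²⁺]·P(H₂) / [H⁺]^2 = 3.66 × 10^8.
E = E° − (0.0592/2) log Q = 0.44 − (0.0592/2)(8.563) = 0.187 V.

0.19 V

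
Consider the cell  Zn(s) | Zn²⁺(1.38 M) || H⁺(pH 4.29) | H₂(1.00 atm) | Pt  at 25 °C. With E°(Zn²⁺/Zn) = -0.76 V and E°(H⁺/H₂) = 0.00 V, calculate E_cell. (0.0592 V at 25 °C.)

0.50 V

The hydrogen couple is the cathode, so E°_cell = 0.76 V; n = 2.
[H⁺] = 10^(−4.29) = 5.1 × 10^-5 M, and Q = [Zn²⁺]·P(H₂) / [H⁺]^2 = 5.25 × 10^8.
E = E° − (0.0592/2) log Q = 0.76 − (0.0592/2)(8.720) = 0.502 V.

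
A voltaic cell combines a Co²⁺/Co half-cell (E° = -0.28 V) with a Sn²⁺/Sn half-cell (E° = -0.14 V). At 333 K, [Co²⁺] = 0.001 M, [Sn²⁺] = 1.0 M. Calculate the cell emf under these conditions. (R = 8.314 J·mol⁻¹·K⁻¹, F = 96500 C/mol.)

The Sn²⁺/Sn couple has the higher reduction potential and acts as the cathode, so E°_cell = -0.14 − (-0.28) = 0.14 V.
Balancing electrons gives n = 2; the reaction quotient is Q = [Co²⁺]/[Sn²⁺] = 0.00100.
E = E° − (RT/nF) ln Q = 0.14 − (8.314×333)/(2×96500) × (-6.908) = 0.140 + 0.099 = 0.239 V.

0.239 V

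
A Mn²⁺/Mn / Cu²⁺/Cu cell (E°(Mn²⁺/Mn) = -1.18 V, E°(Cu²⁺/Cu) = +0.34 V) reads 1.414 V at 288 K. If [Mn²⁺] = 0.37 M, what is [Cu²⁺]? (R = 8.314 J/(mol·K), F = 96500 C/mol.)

From the Nernst equation, ln Q = nF(E° − E)/RT = 2×96500×(1.52 − 1.414)/(8.314×288) = 8.544, so Q = 5140.
With Q = [Mn²⁺]/[Cu²⁺] and the known concentrations, [Cu²⁺] in the denominator gives [Cu²⁺] = 7.2 × 10^-5 M.

7.2 × 10^-5 M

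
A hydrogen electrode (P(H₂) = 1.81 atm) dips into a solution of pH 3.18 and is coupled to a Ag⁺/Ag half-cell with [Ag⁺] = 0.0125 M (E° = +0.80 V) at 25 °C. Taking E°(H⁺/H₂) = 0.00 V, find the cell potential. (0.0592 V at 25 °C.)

0.88 V

The Ag⁺/Ag couple is the cathode, so E°_cell = 0.80 V; n = 2.
[H⁺] = 10^(−3.18) = 6.6 × 10^-4 M, and Q = [H⁺]^2 / ([Ag⁺]^2·P(H₂)) = 0.00154.
E = E° − (0.0592/2) log Q = 0.80 − (0.0592/2)(-2.811) = 0.883 V.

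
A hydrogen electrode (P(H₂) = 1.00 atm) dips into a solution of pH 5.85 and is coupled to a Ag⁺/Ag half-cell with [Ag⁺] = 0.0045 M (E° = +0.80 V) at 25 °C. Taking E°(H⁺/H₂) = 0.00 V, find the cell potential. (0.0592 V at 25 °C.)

1.01 V

The Ag⁺/Ag couple is the cathode, so E°_cell = 0.80 V; n = 2.
[H⁺] = 10^(−5.85) = 1.4 × 10^-6 M, and Q = [H⁺]^2 / ([Ag⁺]^2·P(H₂)) = 9.85 × 10^-8.
E = E° − (0.0592/2) log Q = 0.80 − (0.0592/2)(-7.006) = 1.007 V.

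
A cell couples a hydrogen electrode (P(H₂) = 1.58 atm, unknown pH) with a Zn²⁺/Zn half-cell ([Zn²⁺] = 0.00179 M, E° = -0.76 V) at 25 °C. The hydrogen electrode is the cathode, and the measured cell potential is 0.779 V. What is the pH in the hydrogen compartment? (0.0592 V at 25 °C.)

pH = 0.95

E°_cell = 0.76 V and n = 2.
log Q = n(E° − E)/0.0592 = 2×(0.76 − 0.779)/0.0592 = -0.642.
With Q = [Zn²⁺]·P(H₂) / [H⁺]^2, solving for [H⁺] gives log[H⁺] = -0.953, so pH = 0.95.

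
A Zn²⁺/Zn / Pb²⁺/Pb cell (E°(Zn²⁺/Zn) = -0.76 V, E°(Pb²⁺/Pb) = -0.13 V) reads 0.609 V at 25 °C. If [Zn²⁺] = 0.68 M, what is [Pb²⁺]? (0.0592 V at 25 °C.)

0.13 M

From the Nernst equation, log Q = n(E° − E)/0.0592 = 2(0.63 − 0.609)/0.0592 = 0.709, so Q = 5.12.
With Q = [Zn²⁺]/[Pb²⁺] and the known concentrations, [Pb²⁺] in the denominator gives [Pb²⁺] = 0.13 M.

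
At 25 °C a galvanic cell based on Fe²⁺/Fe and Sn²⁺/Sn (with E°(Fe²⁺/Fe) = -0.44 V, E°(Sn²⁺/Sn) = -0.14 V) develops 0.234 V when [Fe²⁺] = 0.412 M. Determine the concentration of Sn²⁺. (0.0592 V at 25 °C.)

From the Nernst equation, log Q = n(E° − E)/0.0592 = 2(0.30 − 0.234)/0.0592 = 2.230, so Q = 170.
With Q = [Fe²⁺]/[Sn²⁺] and the known concentrations, [Sn²⁺] in the denominator gives [Sn²⁺] = 0.0024 M.

0.0024 M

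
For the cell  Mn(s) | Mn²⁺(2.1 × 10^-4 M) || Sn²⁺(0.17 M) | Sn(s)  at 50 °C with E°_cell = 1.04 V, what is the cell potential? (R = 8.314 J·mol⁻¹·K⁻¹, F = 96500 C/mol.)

Balancing electrons gives n = 2; the reaction quotient is Q = [Mn²⁺]/[Sn²⁺] = 0.00124.
E = E° − (RT/nF) ln Q = 1.04 − (8.314×323)/(2×96500) × (-6.696) = 1.040 + 0.093 = 1.133 V.

1.13 V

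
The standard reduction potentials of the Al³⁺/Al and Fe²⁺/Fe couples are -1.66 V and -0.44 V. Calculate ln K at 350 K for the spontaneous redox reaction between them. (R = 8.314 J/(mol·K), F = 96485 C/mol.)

E°_cell = -0.44 − (-1.66) = 1.22 V, with n = 6 electrons transferred.
At equilibrium E = 0, so the Nernst equation gives ln K = nFE°/RT = (6)(96485)(1.22)/((8.314)(350)) = 242.71.

ln K = 242.7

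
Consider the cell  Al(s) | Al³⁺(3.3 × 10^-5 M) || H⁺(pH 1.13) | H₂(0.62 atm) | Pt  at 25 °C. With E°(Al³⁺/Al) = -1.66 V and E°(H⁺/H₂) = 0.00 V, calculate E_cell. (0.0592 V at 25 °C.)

1.69 V

The hydrogen couple is the cathode, so E°_cell = 1.66 V; n = 6.
[H⁺] = 10^(−1.13) = 0.074 M, and Q = [Al³⁺]^2·P(H₂)^3 / [H⁺]^6 = 0.00156.
E = E° − (0.0592/6) log Q = 1.66 − (0.0592/6)(-2.806) = 1.688 V.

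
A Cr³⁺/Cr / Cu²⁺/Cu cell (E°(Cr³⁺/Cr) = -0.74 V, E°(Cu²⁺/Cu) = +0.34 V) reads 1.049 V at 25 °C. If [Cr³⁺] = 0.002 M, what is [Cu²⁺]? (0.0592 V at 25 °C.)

From the Nernst equation, log Q = n(E° − E)/0.0592 = 6(1.08 − 1.049)/0.0592 = 3.142, so Q = 1390.
With Q = [Cr³⁺]^2/[Cu²⁺]^3 and the known concentrations, [Cu²⁺]^3 in the denominator gives [Cu²⁺] = 0.0014 M.

0.0014 M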